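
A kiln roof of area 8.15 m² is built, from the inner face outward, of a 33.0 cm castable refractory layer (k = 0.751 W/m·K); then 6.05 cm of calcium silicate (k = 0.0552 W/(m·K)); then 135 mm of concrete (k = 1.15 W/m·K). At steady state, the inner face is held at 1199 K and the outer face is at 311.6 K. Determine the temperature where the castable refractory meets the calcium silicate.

Resistance network (inner→outer):
  R_castable refractory = L/(kA) = 0.330/(0.751·8.15) = 0.05392 K/W
  R_calcium silicate = L/(kA) = 0.0605/(0.0552·8.15) = 0.1345 K/W
  R_concrete = L/(kA) = 0.135/(1.15·8.15) = 0.01440 K/W
ΣR = 0.05392 + 0.1345 + 0.01440 = 0.2028 K/W
Q = ΔT/ΣR = (1199 K − 311.6 K)/0.2028 = 4376 W
From the inner boundary to the castable refractory/calcium silicate interface, ΣR_partial = 0.05392 K/W.
T_interface = T_in − Q·ΣR_partial = 1199 K − (4376)(0.05392) = 963 K

T = 963 K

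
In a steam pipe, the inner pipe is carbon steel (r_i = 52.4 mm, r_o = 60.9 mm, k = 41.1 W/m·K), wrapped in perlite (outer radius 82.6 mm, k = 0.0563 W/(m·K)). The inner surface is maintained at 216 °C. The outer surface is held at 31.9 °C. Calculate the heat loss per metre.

Series thermal resistances, inner to outer:
  R'_carbon steel = ln(0.0609/0.0524)/(2πk) = 0.1503/(2π·41.1) = 5.821×10^-4 m·K/W
  R'_perlite = ln(0.0826/0.0609)/(2πk) = 0.3048/(2π·0.0563) = 0.8616 m·K/W
ΣR = 5.821×10^-4 + 0.8616 = 0.8622 m·K/W
Q' = ΔT/ΣR = (216 °C − 31.9 °C)/0.8622 = 214 W/m

Q' = 214 W/m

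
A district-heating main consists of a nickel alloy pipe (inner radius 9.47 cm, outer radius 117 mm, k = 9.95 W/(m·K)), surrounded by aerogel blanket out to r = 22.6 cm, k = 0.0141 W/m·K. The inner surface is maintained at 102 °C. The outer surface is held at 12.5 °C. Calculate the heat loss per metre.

Q' = 12.0 W/m

Resistance network (inner→outer):
  R'_nickel alloy = ln(0.117/0.0947)/(2πk) = 0.2115/(2π·9.95) = 0.003382 m·K/W
  R'_aerogel blanket = ln(0.226/0.117)/(2πk) = 0.6584/(2π·0.0141) = 7.431 m·K/W
ΣR = 0.003382 + 7.431 = 7.434 m·K/W
Q' = ΔT/ΣR = (102 °C − 12.5 °C)/7.434 = 12.0 W/m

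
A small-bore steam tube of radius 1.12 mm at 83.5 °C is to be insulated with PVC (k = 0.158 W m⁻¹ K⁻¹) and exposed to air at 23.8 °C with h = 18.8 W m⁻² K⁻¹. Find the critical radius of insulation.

For a cylinder, r_cr = k_ins/h = 0.158/18.8 = 0.00840 m = 0.840 cm

r_cr = 0.840 cm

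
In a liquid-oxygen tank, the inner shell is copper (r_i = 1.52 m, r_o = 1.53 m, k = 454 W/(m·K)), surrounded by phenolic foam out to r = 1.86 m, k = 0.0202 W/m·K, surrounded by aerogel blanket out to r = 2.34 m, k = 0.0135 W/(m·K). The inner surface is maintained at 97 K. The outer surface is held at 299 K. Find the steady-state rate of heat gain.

Series thermal resistances, inner to outer:
  R_copper = (1/1.52 − 1/1.53)/(4πk) = 0.004300/(4π·454) = 7.537×10^-7 K/W
  R_phenolic foam = (1/1.53 − 1/1.86)/(4πk) = 0.1160/(4π·0.0202) = 0.4568 K/W
  R_aerogel blanket = (1/1.86 − 1/2.34)/(4πk) = 0.1103/(4π·0.0135) = 0.6501 K/W
ΣR = 7.537×10^-7 + 0.4568 + 0.6501 = 1.107 K/W
Q = ΔT/ΣR = (97 K − 299 K)/1.107 = -182 W
(Negative Q ⇒ heat flows inward; heat gain = 182 W.)

Q = 182 W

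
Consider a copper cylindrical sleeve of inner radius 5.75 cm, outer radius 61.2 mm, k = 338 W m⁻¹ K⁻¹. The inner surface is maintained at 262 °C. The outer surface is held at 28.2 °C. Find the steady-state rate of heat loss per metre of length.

Q' = 7.96×10^6 W/m

Q' = 2πk·ΔT/ln(r₂/r₁) = 2π × 338 × 233.8 / ln(0.0612/0.0575) = 7.96×10^6 W/m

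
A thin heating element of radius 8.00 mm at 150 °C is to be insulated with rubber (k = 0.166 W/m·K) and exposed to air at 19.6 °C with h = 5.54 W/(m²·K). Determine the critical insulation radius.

For a cylinder, r_cr = k_ins/h = 0.166/5.54 = 0.0300 m = 3.00 cm

r_cr = 3.00 cm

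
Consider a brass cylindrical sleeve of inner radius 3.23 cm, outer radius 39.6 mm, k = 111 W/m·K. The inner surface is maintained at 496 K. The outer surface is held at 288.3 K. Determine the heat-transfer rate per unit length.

Q' = 7.11×10^5 W/m

Q' = 2πk·ΔT/ln(r₂/r₁) = 2π × 111 × 207.7 / ln(0.0396/0.0323) = 7.11×10^5 W/m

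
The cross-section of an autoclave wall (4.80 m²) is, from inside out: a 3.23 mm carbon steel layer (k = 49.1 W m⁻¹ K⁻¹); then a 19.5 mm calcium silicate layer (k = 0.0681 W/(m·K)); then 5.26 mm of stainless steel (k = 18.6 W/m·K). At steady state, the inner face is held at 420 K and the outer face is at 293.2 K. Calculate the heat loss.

Resistance network (inner→outer):
  R_carbon steel = L/(kA) = 0.00323/(49.1·4.80) = 1.371×10^-5 K/W
  R_calcium silicate = L/(kA) = 0.0195/(0.0681·4.80) = 0.05965 K/W
  R_stainless steel = L/(kA) = 0.00526/(18.6·4.80) = 5.892×10^-5 K/W
ΣR = 1.371×10^-5 + 0.05965 + 5.892×10^-5 = 0.05972 K/W
Q = ΔT/ΣR = (420 K − 293.2 K)/0.05972 = 2120 W

Q = 2120 W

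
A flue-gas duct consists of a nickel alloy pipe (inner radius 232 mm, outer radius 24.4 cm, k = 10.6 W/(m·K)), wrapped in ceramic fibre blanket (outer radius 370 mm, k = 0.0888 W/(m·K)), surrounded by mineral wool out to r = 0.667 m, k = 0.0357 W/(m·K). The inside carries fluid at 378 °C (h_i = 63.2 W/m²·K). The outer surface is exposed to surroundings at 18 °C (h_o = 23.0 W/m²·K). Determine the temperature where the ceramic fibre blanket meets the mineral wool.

T = 298 °C

Treat each layer as a resistance in series:
  R'_conv,in = 1/(2πr h) = 1/(2π·0.232·63.2) = 0.01085 m·K/W
  R'_nickel alloy = ln(0.244/0.232)/(2πk) = 0.05043/(2π·10.6) = 7.572×10^-4 m·K/W
  R'_ceramic fibre blanket = ln(0.370/0.244)/(2πk) = 0.4163/(2π·0.0888) = 0.7462 m·K/W
  R'_mineral wool = ln(0.667/0.370)/(2πk) = 0.5893/(2π·0.0357) = 2.627 m·K/W
  R'_conv,out = 1/(2πr h) = 1/(2π·0.667·23.0) = 0.01037 m·K/W
ΣR = 0.01085 + 7.572×10^-4 + 0.7462 + 2.627 + 0.01037 = 3.395 m·K/W
Q' = ΔT/ΣR = (378 °C − 18 °C)/3.395 = 106.0 W/m
From the inner boundary to the ceramic fibre blanket/mineral wool interface, ΣR_partial = 0.7578 m·K/W.
T_interface = T_in − Q'·ΣR_partial = 378 °C − (106.0)(0.7578) = 298 °C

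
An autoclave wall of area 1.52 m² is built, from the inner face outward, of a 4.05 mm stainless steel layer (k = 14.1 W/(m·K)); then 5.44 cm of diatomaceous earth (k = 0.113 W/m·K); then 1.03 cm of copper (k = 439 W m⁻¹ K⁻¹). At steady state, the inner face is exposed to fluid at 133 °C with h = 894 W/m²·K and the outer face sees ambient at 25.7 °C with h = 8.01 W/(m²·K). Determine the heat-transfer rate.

Series thermal resistances, inner to outer:
  R_conv,in = 1/(hA) = 1/(894·1.52) = 7.359×10^-4 K/W
  R_stainless steel = L/(kA) = 0.00405/(14.1·1.52) = 1.890×10^-4 K/W
  R_diatomaceous earth = L/(kA) = 0.0544/(0.113·1.52) = 0.3167 K/W
  R_copper = L/(kA) = 0.0103/(439·1.52) = 1.544×10^-5 K/W
  R_conv,out = 1/(hA) = 1/(8.01·1.52) = 0.08213 K/W
ΣR = 7.359×10^-4 + 1.890×10^-4 + 0.3167 + 1.544×10^-5 + 0.08213 = 0.3998 K/W
Q = ΔT/ΣR = (133 °C − 25.7 °C)/0.3998 = 268 W

Q = 268 W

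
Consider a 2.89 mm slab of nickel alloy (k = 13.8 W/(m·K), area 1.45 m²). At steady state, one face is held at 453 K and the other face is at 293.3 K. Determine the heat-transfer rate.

Q = kA·ΔT/L = 13.8 × 1.45 × |453 K − 293.3 K| / 0.00289 = 1.11×10^6 W

Q = 1110 kW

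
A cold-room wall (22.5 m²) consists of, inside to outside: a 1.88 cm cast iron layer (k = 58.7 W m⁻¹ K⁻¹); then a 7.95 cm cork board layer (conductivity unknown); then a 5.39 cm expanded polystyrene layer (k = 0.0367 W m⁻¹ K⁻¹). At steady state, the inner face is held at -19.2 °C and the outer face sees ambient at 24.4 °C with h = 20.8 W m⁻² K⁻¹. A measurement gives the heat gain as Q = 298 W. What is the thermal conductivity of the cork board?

ΣR = ΔT/Q = |-19.2 − 24.4|/298 = 0.1463 K/W
Known resistances:
  R_cast iron = L/(kA) = 0.0188/(58.7·22.5) = 1.423×10^-5 K/W
  R_expanded polystyrene = L/(kA) = 0.0539/(0.0367·22.5) = 0.06527 K/W
  R_conv,out = 1/(hA) = 1/(20.8·22.5) = 0.002137 K/W
R_cork board = ΣR − ΣR_known = 0.1463 − 0.06742 = 0.07888 K/W
L/(kA) = 0.07888 ⇒ k = 0.0795/(0.07888·22.5) = 0.0448 W/m·K

k = 0.0448 W/m·K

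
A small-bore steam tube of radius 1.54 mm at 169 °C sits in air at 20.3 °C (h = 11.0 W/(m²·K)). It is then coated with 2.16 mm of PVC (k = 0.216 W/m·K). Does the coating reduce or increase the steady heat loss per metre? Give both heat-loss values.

Critical radius for a cylinder: r_cr = k/h = 0.0196 m = 1.96 cm.
Outer radius after coating: r₂ = 0.00154 + 0.00216 = 0.00370 m.
Since r₁ < r_cr and r₂ ≤ r_cr, the coating moves toward the maximum at r_cr — heat loss rises.
Bare: R = 1/(2πr₁h) = 9.395 m·K/W; Q = 148.7/9.395 = 15.8 W/m.
Coated: R = R_cond + R_conv = 4.556 m·K/W; Q = 148.7/4.556 = 32.6 W/m.

increases: 15.8 → 32.6 W/m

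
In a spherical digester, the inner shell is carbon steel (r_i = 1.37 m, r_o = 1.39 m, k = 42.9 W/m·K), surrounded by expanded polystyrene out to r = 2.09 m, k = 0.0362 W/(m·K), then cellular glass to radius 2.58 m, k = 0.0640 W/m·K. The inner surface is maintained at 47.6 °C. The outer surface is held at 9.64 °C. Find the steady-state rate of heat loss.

Q = 59.1 W

Treat each layer as a resistance in series:
  R_carbon steel = (1/1.37 − 1/1.39)/(4πk) = 0.01050/(4π·42.9) = 1.948×10^-5 K/W
  R_expanded polystyrene = (1/1.39 − 1/2.09)/(4πk) = 0.2410/(4π·0.0362) = 0.5297 K/W
  R_cellular glass = (1/2.09 − 1/2.58)/(4πk) = 0.09087/(4π·0.0640) = 0.1130 K/W
ΣR = 1.948×10^-5 + 0.5297 + 0.1130 = 0.6427 K/W
Q = ΔT/ΣR = (47.6 °C − 9.64 °C)/0.6427 = 59.1 W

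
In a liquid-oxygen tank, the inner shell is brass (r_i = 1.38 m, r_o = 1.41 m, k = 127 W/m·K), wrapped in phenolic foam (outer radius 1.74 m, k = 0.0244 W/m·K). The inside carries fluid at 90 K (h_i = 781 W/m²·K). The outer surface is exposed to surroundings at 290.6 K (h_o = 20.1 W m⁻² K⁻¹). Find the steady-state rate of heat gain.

Q = 456 W

Treat each layer as a resistance in series:
  R_conv,in = 1/(4πr²h) = 1/(4π·1.38²·781) = 5.350×10^-5 K/W
  R_brass = (1/1.38 − 1/1.41)/(4πk) = 0.01542/(4π·127) = 9.661×10^-6 K/W
  R_phenolic foam = (1/1.41 − 1/1.74)/(4πk) = 0.1345/(4π·0.0244) = 0.4387 K/W
  R_conv,out = 1/(4πr²h) = 1/(4π·1.74²·20.1) = 0.001308 K/W
ΣR = 5.350×10^-5 + 9.661×10^-6 + 0.4387 + 0.001308 = 0.4401 K/W
Q = ΔT/ΣR = (90 K − 290.6 K)/0.4401 = -456 W
(Negative Q ⇒ heat flows inward; heat gain = 456 W.)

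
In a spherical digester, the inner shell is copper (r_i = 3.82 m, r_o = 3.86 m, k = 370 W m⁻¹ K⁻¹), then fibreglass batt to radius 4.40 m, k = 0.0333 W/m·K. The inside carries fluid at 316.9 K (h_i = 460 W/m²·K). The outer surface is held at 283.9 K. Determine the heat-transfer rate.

Q = 434 W

Treat each layer as a resistance in series:
  R_conv,in = 1/(4πr²h) = 1/(4π·3.82²·460) = 1.186×10^-5 K/W
  R_copper = (1/3.82 − 1/3.86)/(4πk) = 0.002713/(4π·370) = 5.834×10^-7 K/W
  R_fibreglass batt = (1/3.86 − 1/4.40)/(4πk) = 0.03179/(4π·0.0333) = 0.07598 K/W
ΣR = 1.186×10^-5 + 5.834×10^-7 + 0.07598 = 0.07599 K/W
Q = ΔT/ΣR = (316.9 K − 283.9 K)/0.07599 = 434 W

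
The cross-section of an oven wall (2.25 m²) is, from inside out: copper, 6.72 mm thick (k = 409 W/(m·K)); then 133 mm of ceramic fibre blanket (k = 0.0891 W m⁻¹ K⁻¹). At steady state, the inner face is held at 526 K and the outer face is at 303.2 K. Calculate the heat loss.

Q = 336 W

Resistance network (inner→outer):
  R_copper = L/(kA) = 0.00672/(409·2.25) = 7.302×10^-6 K/W
  R_ceramic fibre blanket = L/(kA) = 0.133/(0.0891·2.25) = 0.6634 K/W
ΣR = 7.302×10^-6 + 0.6634 = 0.6634 K/W
Q = ΔT/ΣR = (526 K − 303.2 K)/0.6634 = 336 W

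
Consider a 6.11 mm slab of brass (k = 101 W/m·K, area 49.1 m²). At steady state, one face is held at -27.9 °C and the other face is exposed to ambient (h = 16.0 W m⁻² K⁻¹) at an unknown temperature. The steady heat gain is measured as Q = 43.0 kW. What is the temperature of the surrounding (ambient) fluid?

Series resistances:
  R_brass = L/(kA) = 0.00611/(101·49.1) = 1.232×10^-6 K/W
  R_conv,out = 1/(hA) = 1/(16.0·49.1) = 0.001273 K/W
ΣR = 0.001274 K/W
ΔT = Q·ΣR = 43000 × 0.001274 = 54.78 K
Heat flows inward, so T_out = T_in + ΔT = -27.9 + 54.78 = 26.9 °C

T_out = 26.9 °C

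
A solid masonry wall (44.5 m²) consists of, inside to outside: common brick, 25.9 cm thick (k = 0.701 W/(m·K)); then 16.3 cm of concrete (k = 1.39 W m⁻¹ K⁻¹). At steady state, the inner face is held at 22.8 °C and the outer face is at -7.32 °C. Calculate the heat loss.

Q = 2.75 kW

Resistance network (inner→outer):
  R_common brick = L/(kA) = 0.259/(0.701·44.5) = 0.008303 K/W
  R_concrete = L/(kA) = 0.163/(1.39·44.5) = 0.002635 K/W
ΣR = 0.008303 + 0.002635 = 0.01094 K/W
Q = ΔT/ΣR = (22.8 °C − -7.32 °C)/0.01094 = 2750 W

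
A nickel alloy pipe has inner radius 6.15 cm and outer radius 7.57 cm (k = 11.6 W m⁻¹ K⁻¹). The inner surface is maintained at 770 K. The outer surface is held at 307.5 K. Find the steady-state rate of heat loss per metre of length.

Q' = 2πk·ΔT/ln(r₂/r₁) = 2π × 11.6 × 462.5 / ln(0.0757/0.0615) = 1.62×10^5 W/m

Q' = 162 kW/m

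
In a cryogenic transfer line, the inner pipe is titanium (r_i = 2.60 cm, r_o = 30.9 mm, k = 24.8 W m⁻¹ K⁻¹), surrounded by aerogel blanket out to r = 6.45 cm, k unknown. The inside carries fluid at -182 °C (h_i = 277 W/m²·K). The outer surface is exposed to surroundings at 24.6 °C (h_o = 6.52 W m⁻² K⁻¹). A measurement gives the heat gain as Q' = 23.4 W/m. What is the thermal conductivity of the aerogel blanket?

ΣR = ΔT/Q' = |-182 − 24.6|/23.4 = 8.829 m·K/W
Known resistances:
  R'_conv,in = 1/(2πr h) = 1/(2π·0.0260·277) = 0.02210 m·K/W
  R'_titanium = ln(0.0309/0.0260)/(2πk) = 0.1727/(2π·24.8) = 0.001108 m·K/W
  R'_conv,out = 1/(2πr h) = 1/(2π·0.0645·6.52) = 0.3785 m·K/W
R_aerogel blanket = ΣR − ΣR_known = 8.829 − 0.4017 = 8.427 m·K/W
ln(r₂/r₁)/(2πk) = 8.427 ⇒ k = 0.7359/(2π·8.427) = 0.0139 W/m·K

k = 0.0139 W/m·K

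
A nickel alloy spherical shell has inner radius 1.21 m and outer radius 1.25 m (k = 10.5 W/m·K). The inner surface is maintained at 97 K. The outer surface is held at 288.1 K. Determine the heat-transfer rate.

Q = 4πk·ΔT/(1/r₁ − 1/r₂) = 4π × 10.5 × 191.1 / (1/1.21 − 1/1.25) = 9.53×10^5 W

Q = 953 kW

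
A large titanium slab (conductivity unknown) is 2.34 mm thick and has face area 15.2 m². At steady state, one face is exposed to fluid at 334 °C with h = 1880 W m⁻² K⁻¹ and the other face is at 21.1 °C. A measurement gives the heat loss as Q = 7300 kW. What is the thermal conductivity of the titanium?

k = 19.6 W/m·K

ΣR = ΔT/Q = |334 − 21.1|/7.30×10^6 = 4.286×10^-5 K/W
Known resistances:
  R_conv,in = 1/(hA) = 1/(1880·15.2) = 3.499×10^-5 K/W
R_titanium = ΣR − ΣR_known = 4.286×10^-5 − 3.499×10^-5 = 7.870×10^-6 K/W
L/(kA) = 7.870×10^-6 ⇒ k = 0.00234/(7.870×10^-6·15.2) = 19.6 W/m·K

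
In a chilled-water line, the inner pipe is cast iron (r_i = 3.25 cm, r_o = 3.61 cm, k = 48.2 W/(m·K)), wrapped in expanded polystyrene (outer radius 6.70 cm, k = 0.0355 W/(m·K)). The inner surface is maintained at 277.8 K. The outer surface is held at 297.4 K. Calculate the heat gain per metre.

Q' = 7.07 W/m

Resistance network (inner→outer):
  R'_cast iron = ln(0.0361/0.0325)/(2πk) = 0.1051/(2π·48.2) = 3.469×10^-4 m·K/W
  R'_expanded polystyrene = ln(0.0670/0.0361)/(2πk) = 0.6184/(2π·0.0355) = 2.772 m·K/W
ΣR = 3.469×10^-4 + 2.772 = 2.772 m·K/W
Q' = ΔT/ΣR = (277.8 K − 297.4 K)/2.772 = -7.07 W/m
(Negative Q' ⇒ heat flows inward; heat gain = 7.07 W/m.)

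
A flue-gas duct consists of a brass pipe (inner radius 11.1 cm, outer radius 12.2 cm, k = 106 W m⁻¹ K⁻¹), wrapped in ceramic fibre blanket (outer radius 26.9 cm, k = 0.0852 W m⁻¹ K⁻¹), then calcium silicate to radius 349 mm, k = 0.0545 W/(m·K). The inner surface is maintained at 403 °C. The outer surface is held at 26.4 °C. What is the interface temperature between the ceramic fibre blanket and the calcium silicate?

Treat each layer as a resistance in series:
  R'_brass = ln(0.122/0.111)/(2πk) = 0.09449/(2π·106) = 1.419×10^-4 m·K/W
  R'_ceramic fibre blanket = ln(0.269/0.122)/(2πk) = 0.7907/(2π·0.0852) = 1.477 m·K/W
  R'_calcium silicate = ln(0.349/0.269)/(2πk) = 0.2604/(2π·0.0545) = 0.7603 m·K/W
ΣR = 1.419×10^-4 + 1.477 + 0.7603 = 2.237 m·K/W
Q' = ΔT/ΣR = (403 °C − 26.4 °C)/2.237 = 168.4 W/m
From the inner boundary to the ceramic fibre blanket/calcium silicate interface, ΣR_partial = 1.477 m·K/W.
T_interface = T_in − Q'·ΣR_partial = 403 °C − (168.4)(1.477) = 154 °C

T = 154 °C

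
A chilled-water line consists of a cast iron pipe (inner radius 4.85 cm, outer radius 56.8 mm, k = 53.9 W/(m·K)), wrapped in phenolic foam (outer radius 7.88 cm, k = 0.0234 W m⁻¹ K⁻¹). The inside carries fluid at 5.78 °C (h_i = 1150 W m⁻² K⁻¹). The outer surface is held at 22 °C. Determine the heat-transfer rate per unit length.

Q' = 7.27 W/m

Resistance network (inner→outer):
  R'_conv,in = 1/(2πr h) = 1/(2π·0.0485·1150) = 0.002854 m·K/W
  R'_cast iron = ln(0.0568/0.0485)/(2πk) = 0.1580/(2π·53.9) = 4.665×10^-4 m·K/W
  R'_phenolic foam = ln(0.0788/0.0568)/(2πk) = 0.3274/(2π·0.0234) = 2.227 m·K/W
ΣR = 0.002854 + 4.665×10^-4 + 2.227 = 2.230 m·K/W
Q' = ΔT/ΣR = (5.78 °C − 22 °C)/2.230 = -7.27 W/m
(Negative Q' ⇒ heat flows inward; heat gain = 7.27 W/m.)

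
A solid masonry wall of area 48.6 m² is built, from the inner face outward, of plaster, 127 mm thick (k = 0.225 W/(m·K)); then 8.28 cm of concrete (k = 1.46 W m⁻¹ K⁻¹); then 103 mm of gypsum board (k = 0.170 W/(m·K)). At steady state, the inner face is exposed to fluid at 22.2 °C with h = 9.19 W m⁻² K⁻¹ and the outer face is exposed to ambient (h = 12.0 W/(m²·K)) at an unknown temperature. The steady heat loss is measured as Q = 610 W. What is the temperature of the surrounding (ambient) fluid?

Sum the resistances:
  R_conv,in = 1/(hA) = 1/(9.19·48.6) = 0.002239 K/W
  R_plaster = L/(kA) = 0.127/(0.225·48.6) = 0.01161 K/W
  R_concrete = L/(kA) = 0.0828/(1.46·48.6) = 0.001167 K/W
  R_gypsum board = L/(kA) = 0.103/(0.170·48.6) = 0.01247 K/W
  R_conv,out = 1/(hA) = 1/(12.0·48.6) = 0.001715 K/W
ΣR = 0.02920 K/W
ΔT = Q·ΣR = 610 × 0.02920 = 17.81 K
Heat flows outward, so T_out = T_in − ΔT = 22.2 − 17.81 = 4.39 °C

T_out = 4.39 °C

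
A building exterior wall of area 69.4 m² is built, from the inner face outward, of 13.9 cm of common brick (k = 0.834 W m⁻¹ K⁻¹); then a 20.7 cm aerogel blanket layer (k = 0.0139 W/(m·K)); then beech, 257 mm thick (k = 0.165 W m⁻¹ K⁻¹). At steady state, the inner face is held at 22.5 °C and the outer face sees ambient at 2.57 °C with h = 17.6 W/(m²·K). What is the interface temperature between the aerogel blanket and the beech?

T = 4.50 °C

Resistance network (inner→outer):
  R_common brick = L/(kA) = 0.139/(0.834·69.4) = 0.002402 K/W
  R_aerogel blanket = L/(kA) = 0.207/(0.0139·69.4) = 0.2146 K/W
  R_beech = L/(kA) = 0.257/(0.165·69.4) = 0.02244 K/W
  R_conv,out = 1/(hA) = 1/(17.6·69.4) = 8.187×10^-4 K/W
ΣR = 0.002402 + 0.2146 + 0.02244 + 8.187×10^-4 = 0.2403 K/W
Q = ΔT/ΣR = (22.5 °C − 2.57 °C)/0.2403 = 82.94 W
From the inner boundary to the aerogel blanket/beech interface, ΣR_partial = 0.2170 K/W.
T_interface = T_in − Q·ΣR_partial = 22.5 °C − (82.94)(0.2170) = 4.50 °C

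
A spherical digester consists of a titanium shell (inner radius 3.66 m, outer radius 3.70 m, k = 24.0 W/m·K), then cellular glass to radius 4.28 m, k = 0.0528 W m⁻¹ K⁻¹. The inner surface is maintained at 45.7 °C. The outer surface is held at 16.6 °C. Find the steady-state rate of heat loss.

Series thermal resistances, inner to outer:
  R_titanium = (1/3.66 − 1/3.70)/(4πk) = 0.002954/(4π·24.0) = 9.794×10^-6 K/W
  R_cellular glass = (1/3.70 − 1/4.28)/(4πk) = 0.03663/(4π·0.0528) = 0.05520 K/W
ΣR = 9.794×10^-6 + 0.05520 = 0.05521 K/W
Q = ΔT/ΣR = (45.7 °C − 16.6 °C)/0.05521 = 527 W

Q = 527 W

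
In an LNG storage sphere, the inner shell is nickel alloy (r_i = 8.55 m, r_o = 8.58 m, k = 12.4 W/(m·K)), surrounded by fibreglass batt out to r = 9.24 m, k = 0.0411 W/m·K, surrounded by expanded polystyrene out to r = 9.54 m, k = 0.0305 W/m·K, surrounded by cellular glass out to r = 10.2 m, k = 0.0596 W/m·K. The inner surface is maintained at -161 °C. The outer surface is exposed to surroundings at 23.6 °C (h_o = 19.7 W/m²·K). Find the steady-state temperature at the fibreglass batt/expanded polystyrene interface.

Treat each layer as a resistance in series:
  R_nickel alloy = (1/8.55 − 1/8.58)/(4πk) = 4.089×10^-4/(4π·12.4) = 2.624×10^-6 K/W
  R_fibreglass batt = (1/8.58 − 1/9.24)/(4πk) = 0.008325/(4π·0.0411) = 0.01612 K/W
  R_expanded polystyrene = (1/9.24 − 1/9.54)/(4πk) = 0.003403/(4π·0.0305) = 0.008880 K/W
  R_cellular glass = (1/9.54 − 1/10.2)/(4πk) = 0.006783/(4π·0.0596) = 0.009056 K/W
  R_conv,out = 1/(4πr²h) = 1/(4π·10.2²·19.7) = 3.883×10^-5 K/W
ΣR = 2.624×10^-6 + 0.01612 + 0.008880 + 0.009056 + 3.883×10^-5 = 0.03410 K/W
Q = ΔT/ΣR = (-161 °C − 23.6 °C)/0.03410 = -5413 W
From the inner boundary to the fibreglass batt/expanded polystyrene interface, ΣR_partial = 0.01612 K/W.
T_interface = T_in − Q·ΣR_partial = -161 °C − (-5413)(0.01612) = -73.7 °C

T = -73.7 °C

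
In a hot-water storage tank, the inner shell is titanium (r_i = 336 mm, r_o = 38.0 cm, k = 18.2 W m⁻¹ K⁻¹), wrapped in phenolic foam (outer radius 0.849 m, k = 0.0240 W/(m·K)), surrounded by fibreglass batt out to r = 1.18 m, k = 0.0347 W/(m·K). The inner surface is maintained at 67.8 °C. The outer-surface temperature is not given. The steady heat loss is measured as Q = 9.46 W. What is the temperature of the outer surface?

T_out = 15.0 °C

Sum the resistances:
  R_titanium = (1/0.336 − 1/0.380)/(4πk) = 0.3446/(4π·18.2) = 0.001507 K/W
  R_phenolic foam = (1/0.380 − 1/0.849)/(4πk) = 1.454/(4π·0.0240) = 4.820 K/W
  R_fibreglass batt = (1/0.849 − 1/1.18)/(4πk) = 0.3304/(4π·0.0347) = 0.7577 K/W
ΣR = 5.579 K/W
ΔT = Q·ΣR = 9.46 × 5.579 = 52.78 K
Heat flows outward, so T_out = T_in − ΔT = 67.8 − 52.78 = 15.0 °C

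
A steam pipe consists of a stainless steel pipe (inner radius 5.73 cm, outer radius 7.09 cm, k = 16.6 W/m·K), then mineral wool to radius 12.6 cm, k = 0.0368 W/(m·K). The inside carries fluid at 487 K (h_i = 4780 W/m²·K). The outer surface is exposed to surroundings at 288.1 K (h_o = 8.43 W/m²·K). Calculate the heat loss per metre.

Series thermal resistances, inner to outer:
  R'_conv,in = 1/(2πr h) = 1/(2π·0.0573·4780) = 5.811×10^-4 m·K/W
  R'_stainless steel = ln(0.0709/0.0573)/(2πk) = 0.2130/(2π·16.6) = 0.002042 m·K/W
  R'_mineral wool = ln(0.126/0.0709)/(2πk) = 0.5750/(2π·0.0368) = 2.487 m·K/W
  R'_conv,out = 1/(2πr h) = 1/(2π·0.126·8.43) = 0.1498 m·K/W
ΣR = 5.811×10^-4 + 0.002042 + 2.487 + 0.1498 = 2.639 m·K/W
Q' = ΔT/ΣR = (487 K − 288.1 K)/2.639 = 75.4 W/m

Q' = 75.4 W/m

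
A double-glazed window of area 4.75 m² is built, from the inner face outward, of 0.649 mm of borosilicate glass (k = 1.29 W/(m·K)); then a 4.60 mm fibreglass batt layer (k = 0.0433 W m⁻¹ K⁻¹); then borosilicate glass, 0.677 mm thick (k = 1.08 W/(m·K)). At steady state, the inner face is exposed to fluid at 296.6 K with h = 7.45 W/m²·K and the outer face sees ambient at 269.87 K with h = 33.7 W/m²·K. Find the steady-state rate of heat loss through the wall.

Q = 468 W

Resistance network (inner→outer):
  R_conv,in = 1/(hA) = 1/(7.45·4.75) = 0.02826 K/W
  R_borosilicate glass = L/(kA) = 6.49×10^-4/(1.29·4.75) = 1.059×10^-4 K/W
  R_fibreglass batt = L/(kA) = 0.00460/(0.0433·4.75) = 0.02237 K/W
  R_borosilicate glass = L/(kA) = 6.77×10^-4/(1.08·4.75) = 1.320×10^-4 K/W
  R_conv,out = 1/(hA) = 1/(33.7·4.75) = 0.006247 K/W
ΣR = 0.02826 + 1.059×10^-4 + 0.02237 + 1.320×10^-4 + 0.006247 = 0.05711 K/W
Q = ΔT/ΣR = (296.6 K − 269.87 K)/0.05711 = 468 W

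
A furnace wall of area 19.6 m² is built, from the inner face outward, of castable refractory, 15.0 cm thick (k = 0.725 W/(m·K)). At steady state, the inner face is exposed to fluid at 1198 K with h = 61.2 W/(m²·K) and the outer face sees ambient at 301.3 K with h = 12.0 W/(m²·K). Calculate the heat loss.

Resistance network (inner→outer):
  R_conv,in = 1/(hA) = 1/(61.2·19.6) = 8.337×10^-4 K/W
  R_castable refractory = L/(kA) = 0.150/(0.725·19.6) = 0.01056 K/W
  R_conv,out = 1/(hA) = 1/(12.0·19.6) = 0.004252 K/W
ΣR = 8.337×10^-4 + 0.01056 + 0.004252 = 0.01565 K/W
Q = ΔT/ΣR = (1198 K − 301.3 K)/0.01565 = 57300 W

Q = 57300 W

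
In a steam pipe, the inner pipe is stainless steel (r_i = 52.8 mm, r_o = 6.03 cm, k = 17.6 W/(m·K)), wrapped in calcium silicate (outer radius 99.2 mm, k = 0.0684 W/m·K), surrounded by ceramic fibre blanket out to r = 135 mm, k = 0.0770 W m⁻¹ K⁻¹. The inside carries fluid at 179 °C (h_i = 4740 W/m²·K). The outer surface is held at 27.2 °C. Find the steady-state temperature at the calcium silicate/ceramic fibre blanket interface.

T = 81.0 °C

Series thermal resistances, inner to outer:
  R'_conv,in = 1/(2πr h) = 1/(2π·0.0528·4740) = 6.359×10^-4 m·K/W
  R'_stainless steel = ln(0.0603/0.0528)/(2πk) = 0.1328/(2π·17.6) = 0.001201 m·K/W
  R'_calcium silicate = ln(0.0992/0.0603)/(2πk) = 0.4978/(2π·0.0684) = 1.158 m·K/W
  R'_ceramic fibre blanket = ln(0.135/0.0992)/(2πk) = 0.3081/(2π·0.0770) = 0.6369 m·K/W
ΣR = 6.359×10^-4 + 0.001201 + 1.158 + 0.6369 = 1.797 m·K/W
Q' = ΔT/ΣR = (179 °C − 27.2 °C)/1.797 = 84.47 W/m
From the inner boundary to the calcium silicate/ceramic fibre blanket interface, ΣR_partial = 1.160 m·K/W.
T_interface = T_in − Q'·ΣR_partial = 179 °C − (84.47)(1.160) = 81.0 °C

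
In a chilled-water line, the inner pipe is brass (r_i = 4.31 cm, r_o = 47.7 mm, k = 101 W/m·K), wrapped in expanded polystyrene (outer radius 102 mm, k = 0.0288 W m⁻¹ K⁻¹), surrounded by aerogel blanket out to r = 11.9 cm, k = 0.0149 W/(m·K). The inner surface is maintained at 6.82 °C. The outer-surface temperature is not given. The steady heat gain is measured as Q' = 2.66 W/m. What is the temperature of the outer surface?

T_out = 22.4 °C

Sum the resistances:
  R'_brass = ln(0.0477/0.0431)/(2πk) = 0.1014/(2π·101) = 1.598×10^-4 m·K/W
  R'_expanded polystyrene = ln(0.102/0.0477)/(2πk) = 0.7600/(2π·0.0288) = 4.200 m·K/W
  R'_aerogel blanket = ln(0.119/0.102)/(2πk) = 0.1542/(2π·0.0149) = 1.647 m·K/W
ΣR = 5.847 m·K/W
ΔT = Q'·ΣR = 2.66 × 5.847 = 15.55 K
Heat flows inward, so T_out = T_in + ΔT = 6.82 + 15.55 = 22.4 °C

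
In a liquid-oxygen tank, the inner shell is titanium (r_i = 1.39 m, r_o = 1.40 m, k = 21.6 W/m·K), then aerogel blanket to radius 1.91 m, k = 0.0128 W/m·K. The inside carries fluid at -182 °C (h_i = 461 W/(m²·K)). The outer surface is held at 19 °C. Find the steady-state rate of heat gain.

Treat each layer as a resistance in series:
  R_conv,in = 1/(4πr²h) = 1/(4π·1.39²·461) = 8.934×10^-5 K/W
  R_titanium = (1/1.39 − 1/1.40)/(4πk) = 0.005139/(4π·21.6) = 1.893×10^-5 K/W
  R_aerogel blanket = (1/1.40 − 1/1.91)/(4πk) = 0.1907/(4π·0.0128) = 1.186 K/W
ΣR = 8.934×10^-5 + 1.893×10^-5 + 1.186 = 1.186 K/W
Q = ΔT/ΣR = (-182 °C − 19 °C)/1.186 = -169 W
(Negative Q ⇒ heat flows inward; heat gain = 169 W.)

Q = 169 W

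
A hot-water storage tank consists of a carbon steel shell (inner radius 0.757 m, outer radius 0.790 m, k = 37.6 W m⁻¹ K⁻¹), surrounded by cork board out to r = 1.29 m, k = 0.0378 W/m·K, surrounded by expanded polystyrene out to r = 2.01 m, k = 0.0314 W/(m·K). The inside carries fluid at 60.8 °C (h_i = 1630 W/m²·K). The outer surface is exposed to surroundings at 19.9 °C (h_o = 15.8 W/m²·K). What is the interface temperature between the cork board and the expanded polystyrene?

Series thermal resistances, inner to outer:
  R_conv,in = 1/(4πr²h) = 1/(4π·0.757²·1630) = 8.519×10^-5 K/W
  R_carbon steel = (1/0.757 − 1/0.790)/(4πk) = 0.05518/(4π·37.6) = 1.168×10^-4 K/W
  R_cork board = (1/0.790 − 1/1.29)/(4πk) = 0.4906/(4π·0.0378) = 1.033 K/W
  R_expanded polystyrene = (1/1.29 − 1/2.01)/(4πk) = 0.2777/(4π·0.0314) = 0.7037 K/W
  R_conv,out = 1/(4πr²h) = 1/(4π·2.01²·15.8) = 0.001247 K/W
ΣR = 8.519×10^-5 + 1.168×10^-4 + 1.033 + 0.7037 + 0.001247 = 1.738 K/W
Q = ΔT/ΣR = (60.8 °C − 19.9 °C)/1.738 = 23.53 W
From the inner boundary to the cork board/expanded polystyrene interface, ΣR_partial = 1.033 K/W.
T_interface = T_in − Q·ΣR_partial = 60.8 °C − (23.53)(1.033) = 36.5 °C

T = 36.5 °C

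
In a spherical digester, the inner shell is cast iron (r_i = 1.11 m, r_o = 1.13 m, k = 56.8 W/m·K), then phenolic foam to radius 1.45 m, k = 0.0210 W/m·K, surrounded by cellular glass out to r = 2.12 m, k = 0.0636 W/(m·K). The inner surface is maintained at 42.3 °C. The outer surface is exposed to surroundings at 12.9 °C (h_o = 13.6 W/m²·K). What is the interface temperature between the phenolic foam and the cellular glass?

T = 20.8 °C

Resistance network (inner→outer):
  R_cast iron = (1/1.11 − 1/1.13)/(4πk) = 0.01595/(4π·56.8) = 2.234×10^-5 K/W
  R_phenolic foam = (1/1.13 − 1/1.45)/(4πk) = 0.1953/(4π·0.0210) = 0.7401 K/W
  R_cellular glass = (1/1.45 − 1/2.12)/(4πk) = 0.2180/(4π·0.0636) = 0.2727 K/W
  R_conv,out = 1/(4πr²h) = 1/(4π·2.12²·13.6) = 0.001302 K/W
ΣR = 2.234×10^-5 + 0.7401 + 0.2727 + 0.001302 = 1.014 K/W
Q = ΔT/ΣR = (42.3 °C − 12.9 °C)/1.014 = 28.99 W
From the inner boundary to the phenolic foam/cellular glass interface, ΣR_partial = 0.7401 K/W.
T_interface = T_in − Q·ΣR_partial = 42.3 °C − (28.99)(0.7401) = 20.8 °C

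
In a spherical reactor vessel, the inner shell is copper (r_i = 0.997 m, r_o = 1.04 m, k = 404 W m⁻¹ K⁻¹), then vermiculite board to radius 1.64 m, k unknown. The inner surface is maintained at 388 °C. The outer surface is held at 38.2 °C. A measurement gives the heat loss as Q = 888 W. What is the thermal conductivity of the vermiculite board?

ΣR = ΔT/Q = |388 − 38.2|/888 = 0.3939 K/W
Known resistances:
  R_copper = (1/0.997 − 1/1.04)/(4πk) = 0.04147/(4π·404) = 8.169×10^-6 K/W
R_vermiculite board = ΣR − ΣR_known = 0.3939 − 8.169×10^-6 = 0.3939 K/W
(1/r₁−1/r₂)/(4πk) = 0.3939 ⇒ k = 0.3518/(4π·0.3939) = 0.0711 W/m·K

k = 0.0711 W/m·K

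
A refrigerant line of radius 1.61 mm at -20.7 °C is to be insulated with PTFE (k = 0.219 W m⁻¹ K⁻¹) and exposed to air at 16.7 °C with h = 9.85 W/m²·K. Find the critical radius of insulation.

r_cr = 2.22 cm

For a cylinder, r_cr = k_ins/h = 0.219/9.85 = 0.0222 m = 2.22 cm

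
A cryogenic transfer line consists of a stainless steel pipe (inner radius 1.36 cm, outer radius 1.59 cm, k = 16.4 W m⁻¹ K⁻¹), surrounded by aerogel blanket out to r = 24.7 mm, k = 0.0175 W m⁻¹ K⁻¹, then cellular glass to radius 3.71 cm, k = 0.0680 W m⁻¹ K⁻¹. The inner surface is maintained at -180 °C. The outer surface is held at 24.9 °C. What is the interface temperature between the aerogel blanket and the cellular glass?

T = -14.4 °C

Treat each layer as a resistance in series:
  R'_stainless steel = ln(0.0159/0.0136)/(2πk) = 0.1562/(2π·16.4) = 0.001516 m·K/W
  R'_aerogel blanket = ln(0.0247/0.0159)/(2πk) = 0.4405/(2π·0.0175) = 4.006 m·K/W
  R'_cellular glass = ln(0.0371/0.0247)/(2πk) = 0.4068/(2π·0.0680) = 0.9522 m·K/W
ΣR = 0.001516 + 4.006 + 0.9522 = 4.960 m·K/W
Q' = ΔT/ΣR = (-180 °C − 24.9 °C)/4.960 = -41.31 W/m
From the inner boundary to the aerogel blanket/cellular glass interface, ΣR_partial = 4.008 m·K/W.
T_interface = T_in − Q'·ΣR_partial = -180 °C − (-41.31)(4.008) = -14.4 °C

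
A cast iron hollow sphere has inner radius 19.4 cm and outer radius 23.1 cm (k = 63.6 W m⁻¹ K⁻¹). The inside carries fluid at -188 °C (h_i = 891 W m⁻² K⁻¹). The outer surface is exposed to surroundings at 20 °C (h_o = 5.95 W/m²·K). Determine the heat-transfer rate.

Resistance network (inner→outer):
  R_conv,in = 1/(4πr²h) = 1/(4π·0.194²·891) = 0.002373 K/W
  R_cast iron = (1/0.194 − 1/0.231)/(4πk) = 0.8256/(4π·63.6) = 0.001033 K/W
  R_conv,out = 1/(4πr²h) = 1/(4π·0.231²·5.95) = 0.2506 K/W
ΣR = 0.002373 + 0.001033 + 0.2506 = 0.2540 K/W
Q = ΔT/ΣR = (-188 °C − 20 °C)/0.2540 = -819 W
(Negative Q ⇒ heat flows inward; heat gain = 819 W.)

Q = 819 W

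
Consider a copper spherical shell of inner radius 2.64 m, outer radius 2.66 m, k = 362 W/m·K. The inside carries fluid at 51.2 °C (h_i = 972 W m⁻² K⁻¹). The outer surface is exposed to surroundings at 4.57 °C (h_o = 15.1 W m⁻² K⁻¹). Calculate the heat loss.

Q = 61.6 kW

Treat each layer as a resistance in series:
  R_conv,in = 1/(4πr²h) = 1/(4π·2.64²·972) = 1.175×10^-5 K/W
  R_copper = (1/2.64 − 1/2.66)/(4πk) = 0.002848/(4π·362) = 6.261×10^-7 K/W
  R_conv,out = 1/(4πr²h) = 1/(4π·2.66²·15.1) = 7.448×10^-4 K/W
ΣR = 1.175×10^-5 + 6.261×10^-7 + 7.448×10^-4 = 7.572×10^-4 K/W
Q = ΔT/ΣR = (51.2 °C − 4.57 °C)/7.572×10^-4 = 61600 W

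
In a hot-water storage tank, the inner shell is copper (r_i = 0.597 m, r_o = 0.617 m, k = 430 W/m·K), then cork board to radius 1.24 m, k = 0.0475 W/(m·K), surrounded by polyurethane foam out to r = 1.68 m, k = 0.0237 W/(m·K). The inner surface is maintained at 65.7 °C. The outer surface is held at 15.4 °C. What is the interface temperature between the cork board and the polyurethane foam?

Resistance network (inner→outer):
  R_copper = (1/0.597 − 1/0.617)/(4πk) = 0.05430/(4π·430) = 1.005×10^-5 K/W
  R_cork board = (1/0.617 − 1/1.24)/(4πk) = 0.8143/(4π·0.0475) = 1.364 K/W
  R_polyurethane foam = (1/1.24 − 1/1.68)/(4πk) = 0.2112/(4π·0.0237) = 0.7092 K/W
ΣR = 1.005×10^-5 + 1.364 + 0.7092 = 2.073 K/W
Q = ΔT/ΣR = (65.7 °C − 15.4 °C)/2.073 = 24.26 W
From the inner boundary to the cork board/polyurethane foam interface, ΣR_partial = 1.364 K/W.
T_interface = T_in − Q·ΣR_partial = 65.7 °C − (24.26)(1.364) = 32.6 °C

T = 32.6 °C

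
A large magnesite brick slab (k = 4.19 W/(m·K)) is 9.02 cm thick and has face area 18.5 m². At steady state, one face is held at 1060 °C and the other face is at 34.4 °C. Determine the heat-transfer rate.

Q = kA·ΔT/L = 4.19 × 18.5 × |1060 °C − 34.4 °C| / 0.0902 = 8.81×10^5 W

Q = 8.81×10^5 W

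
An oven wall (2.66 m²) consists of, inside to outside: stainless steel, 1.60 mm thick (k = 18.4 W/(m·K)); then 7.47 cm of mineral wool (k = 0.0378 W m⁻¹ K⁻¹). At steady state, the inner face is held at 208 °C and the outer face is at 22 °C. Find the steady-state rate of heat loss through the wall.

Series thermal resistances, inner to outer:
  R_stainless steel = L/(kA) = 0.00160/(18.4·2.66) = 3.269×10^-5 K/W
  R_mineral wool = L/(kA) = 0.0747/(0.0378·2.66) = 0.7429 K/W
ΣR = 3.269×10^-5 + 0.7429 = 0.7429 K/W
Q = ΔT/ΣR = (208 °C − 22 °C)/0.7429 = 250 W

Q = 250 W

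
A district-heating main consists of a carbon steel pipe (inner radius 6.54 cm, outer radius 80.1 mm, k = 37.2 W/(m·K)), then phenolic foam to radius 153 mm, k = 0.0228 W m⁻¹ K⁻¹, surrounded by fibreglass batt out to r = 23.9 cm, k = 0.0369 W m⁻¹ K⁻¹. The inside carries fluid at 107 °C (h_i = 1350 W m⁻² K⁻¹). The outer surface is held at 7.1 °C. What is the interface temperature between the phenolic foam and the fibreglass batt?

Series thermal resistances, inner to outer:
  R'_conv,in = 1/(2πr h) = 1/(2π·0.0654·1350) = 0.001803 m·K/W
  R'_carbon steel = ln(0.0801/0.0654)/(2πk) = 0.2028/(2π·37.2) = 8.675×10^-4 m·K/W
  R'_phenolic foam = ln(0.153/0.0801)/(2πk) = 0.6472/(2π·0.0228) = 4.518 m·K/W
  R'_fibreglass batt = ln(0.239/0.153)/(2πk) = 0.4460/(2π·0.0369) = 1.924 m·K/W
ΣR = 0.001803 + 8.675×10^-4 + 4.518 + 1.924 = 6.445 m·K/W
Q' = ΔT/ΣR = (107 °C − 7.1 °C)/6.445 = 15.50 W/m
From the inner boundary to the phenolic foam/fibreglass batt interface, ΣR_partial = 4.521 m·K/W.
T_interface = T_in − Q'·ΣR_partial = 107 °C − (15.50)(4.521) = 36.9 °C

T = 36.9 °C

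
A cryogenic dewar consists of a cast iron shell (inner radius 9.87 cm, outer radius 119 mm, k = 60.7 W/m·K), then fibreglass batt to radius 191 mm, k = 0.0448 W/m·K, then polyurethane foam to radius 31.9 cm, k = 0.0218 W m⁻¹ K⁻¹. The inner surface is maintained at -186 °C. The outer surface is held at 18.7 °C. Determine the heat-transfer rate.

Resistance network (inner→outer):
  R_cast iron = (1/0.0987 − 1/0.119)/(4πk) = 1.728/(4π·60.7) = 0.002266 K/W
  R_fibreglass batt = (1/0.119 − 1/0.191)/(4πk) = 3.168/(4π·0.0448) = 5.627 K/W
  R_polyurethane foam = (1/0.191 − 1/0.319)/(4πk) = 2.101/(4π·0.0218) = 7.669 K/W
ΣR = 0.002266 + 5.627 + 7.669 = 13.30 K/W
Q = ΔT/ΣR = (-186 °C − 18.7 °C)/13.30 = -15.4 W
(Negative Q ⇒ heat flows inward; heat gain = 15.4 W.)

Q = 15.4 W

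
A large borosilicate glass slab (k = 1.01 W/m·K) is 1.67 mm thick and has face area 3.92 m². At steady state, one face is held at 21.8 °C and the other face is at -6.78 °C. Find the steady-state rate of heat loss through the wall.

Q = 67800 W

Q = kA·ΔT/L = 1.01 × 3.92 × |21.8 °C − -6.78 °C| / 0.00167 = 67800 W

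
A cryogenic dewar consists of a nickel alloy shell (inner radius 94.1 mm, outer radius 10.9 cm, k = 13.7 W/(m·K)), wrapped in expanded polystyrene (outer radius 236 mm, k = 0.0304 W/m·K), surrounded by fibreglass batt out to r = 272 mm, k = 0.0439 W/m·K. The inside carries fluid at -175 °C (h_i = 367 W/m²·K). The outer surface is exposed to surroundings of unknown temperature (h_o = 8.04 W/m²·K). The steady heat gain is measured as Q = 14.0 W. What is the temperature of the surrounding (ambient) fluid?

Series resistances:
  R_conv,in = 1/(4πr²h) = 1/(4π·0.0941²·367) = 0.02449 K/W
  R_nickel alloy = (1/0.0941 − 1/0.109)/(4πk) = 1.453/(4π·13.7) = 0.008438 K/W
  R_expanded polystyrene = (1/0.109 − 1/0.236)/(4πk) = 4.937/(4π·0.0304) = 12.92 K/W
  R_fibreglass batt = (1/0.236 − 1/0.272)/(4πk) = 0.5608/(4π·0.0439) = 1.017 K/W
  R_conv,out = 1/(4πr²h) = 1/(4π·0.272²·8.04) = 0.1338 K/W
ΣR = 14.11 K/W
ΔT = Q·ΣR = 14.0 × 14.11 = 197.5 K
Heat flows inward, so T_out = T_in + ΔT = -175 + 197.5 = 22.5 °C

T_out = 22.5 °C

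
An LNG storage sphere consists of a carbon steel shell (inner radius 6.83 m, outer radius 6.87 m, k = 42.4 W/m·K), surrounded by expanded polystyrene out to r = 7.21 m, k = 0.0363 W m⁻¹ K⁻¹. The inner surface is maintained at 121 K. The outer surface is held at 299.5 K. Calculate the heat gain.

Resistance network (inner→outer):
  R_carbon steel = (1/6.83 − 1/6.87)/(4πk) = 8.525×10^-4/(4π·42.4) = 1.600×10^-6 K/W
  R_expanded polystyrene = (1/6.87 − 1/7.21)/(4πk) = 0.006864/(4π·0.0363) = 0.01505 K/W
ΣR = 1.600×10^-6 + 0.01505 = 0.01505 K/W
Q = ΔT/ΣR = (121 K − 299.5 K)/0.01505 = -11900 W
(Negative Q ⇒ heat flows inward; heat gain = 11900 W.)

Q = 11.9 kW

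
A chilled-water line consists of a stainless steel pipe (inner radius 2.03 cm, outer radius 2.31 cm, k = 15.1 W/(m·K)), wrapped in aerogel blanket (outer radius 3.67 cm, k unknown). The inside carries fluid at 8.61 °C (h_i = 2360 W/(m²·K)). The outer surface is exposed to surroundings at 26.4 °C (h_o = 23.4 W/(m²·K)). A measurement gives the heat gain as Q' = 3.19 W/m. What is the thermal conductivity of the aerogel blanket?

k = 0.0137 W/m·K

ΣR = ΔT/Q' = |8.61 − 26.4|/3.19 = 5.577 m·K/W
Known resistances:
  R'_conv,in = 1/(2πr h) = 1/(2π·0.0203·2360) = 0.003322 m·K/W
  R'_stainless steel = ln(0.0231/0.0203)/(2πk) = 0.1292/(2π·15.1) = 0.001362 m·K/W
  R'_conv,out = 1/(2πr h) = 1/(2π·0.0367·23.4) = 0.1853 m·K/W
R_aerogel blanket = ΣR − ΣR_known = 5.577 − 0.1900 = 5.387 m·K/W
ln(r₂/r₁)/(2πk) = 5.387 ⇒ k = 0.4629/(2π·5.387) = 0.0137 W/m·K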